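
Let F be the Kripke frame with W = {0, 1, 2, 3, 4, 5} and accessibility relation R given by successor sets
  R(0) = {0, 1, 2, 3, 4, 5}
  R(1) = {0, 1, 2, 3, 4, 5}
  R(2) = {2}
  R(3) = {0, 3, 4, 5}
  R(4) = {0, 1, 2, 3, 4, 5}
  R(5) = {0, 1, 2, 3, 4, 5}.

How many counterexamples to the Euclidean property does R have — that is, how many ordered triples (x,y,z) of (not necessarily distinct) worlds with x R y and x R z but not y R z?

28

Enumerating: (0,2,0), (0,2,1), (0,2,3), (0,2,4), (0,2,5), (0,3,1), (0,3,2), (1,2,0), (1,2,1), (1,2,3), (1,2,4), (1,2,5), … and 16 more.
Total: 28.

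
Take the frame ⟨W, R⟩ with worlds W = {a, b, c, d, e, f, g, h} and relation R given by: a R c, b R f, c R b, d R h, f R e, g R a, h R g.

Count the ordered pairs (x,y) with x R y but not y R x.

7

Enumerating: (a,c), (b,f), (c,b), (d,h), (f,e), (g,a), (h,g).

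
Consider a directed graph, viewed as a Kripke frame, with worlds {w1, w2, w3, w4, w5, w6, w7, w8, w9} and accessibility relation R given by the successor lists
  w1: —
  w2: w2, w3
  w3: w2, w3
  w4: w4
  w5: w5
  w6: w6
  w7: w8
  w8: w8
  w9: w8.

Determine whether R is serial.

No

Serial: no — w1 has no R-successor.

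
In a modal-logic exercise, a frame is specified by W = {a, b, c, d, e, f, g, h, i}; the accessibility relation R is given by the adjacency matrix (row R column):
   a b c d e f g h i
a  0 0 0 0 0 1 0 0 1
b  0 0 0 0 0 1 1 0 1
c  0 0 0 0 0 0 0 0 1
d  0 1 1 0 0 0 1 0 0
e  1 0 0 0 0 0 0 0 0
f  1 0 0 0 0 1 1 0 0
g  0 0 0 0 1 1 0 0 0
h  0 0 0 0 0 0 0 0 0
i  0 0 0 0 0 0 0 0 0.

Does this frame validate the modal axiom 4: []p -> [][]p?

No

Axiom 4 corresponds to the accessibility relation being transitive.
Transitive: no — a R f and f R g, but not a R g.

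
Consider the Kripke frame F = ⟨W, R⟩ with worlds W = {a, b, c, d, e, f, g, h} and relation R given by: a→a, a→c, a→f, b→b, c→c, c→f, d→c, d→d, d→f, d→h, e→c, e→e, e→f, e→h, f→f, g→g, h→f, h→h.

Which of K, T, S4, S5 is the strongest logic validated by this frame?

S4

Reflexive (axiom T): yes — every world is R-related to itself.
Transitive (axiom 4): yes — every two-step R-path is closed by a direct edge.
Euclidean (axiom 5): no — a R f and a R c, but not f R c.
So F validates K, T, S4; S5 would additionally require R to be Euclidean. The strongest is S4.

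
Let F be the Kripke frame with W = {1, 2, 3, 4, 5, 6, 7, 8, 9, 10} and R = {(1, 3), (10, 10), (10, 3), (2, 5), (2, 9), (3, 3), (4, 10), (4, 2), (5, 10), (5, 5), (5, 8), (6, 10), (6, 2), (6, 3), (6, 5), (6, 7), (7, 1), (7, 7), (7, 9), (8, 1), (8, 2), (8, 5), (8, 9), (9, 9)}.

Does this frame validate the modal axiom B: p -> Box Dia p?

No

Axiom B corresponds to the accessibility relation being symmetric.
Symmetric: no — 1 R 3 but not 3 R 1.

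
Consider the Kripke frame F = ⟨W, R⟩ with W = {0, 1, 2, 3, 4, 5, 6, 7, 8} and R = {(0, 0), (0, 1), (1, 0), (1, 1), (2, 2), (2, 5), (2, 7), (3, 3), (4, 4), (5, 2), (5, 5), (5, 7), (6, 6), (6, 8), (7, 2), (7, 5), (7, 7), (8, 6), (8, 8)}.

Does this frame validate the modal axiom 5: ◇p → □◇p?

The schema 5 characterises exactly the Euclidean frames.
Euclidean: yes — any two successors of a common world are R-related.

Yes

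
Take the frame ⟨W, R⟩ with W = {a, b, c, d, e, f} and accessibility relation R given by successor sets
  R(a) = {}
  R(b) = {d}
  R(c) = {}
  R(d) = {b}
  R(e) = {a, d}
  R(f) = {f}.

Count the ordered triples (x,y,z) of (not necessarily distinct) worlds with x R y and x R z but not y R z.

Enumerating: (b,d,d), (d,b,b), (e,a,a), (e,a,d), (e,d,a), (e,d,d).

6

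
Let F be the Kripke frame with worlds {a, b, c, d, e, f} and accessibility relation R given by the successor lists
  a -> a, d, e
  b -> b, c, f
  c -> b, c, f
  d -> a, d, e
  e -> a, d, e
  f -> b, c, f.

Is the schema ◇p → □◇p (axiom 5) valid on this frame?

Yes

Axiom 5 corresponds to the accessibility relation being Euclidean.
Euclidean: yes — any two successors of a common world are R-related.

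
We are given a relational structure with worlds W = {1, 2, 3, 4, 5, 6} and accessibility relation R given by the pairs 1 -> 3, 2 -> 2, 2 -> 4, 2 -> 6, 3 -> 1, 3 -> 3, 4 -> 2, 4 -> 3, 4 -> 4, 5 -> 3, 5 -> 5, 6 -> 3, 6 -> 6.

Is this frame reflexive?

Reflexive: no — 1 is not related to itself.

No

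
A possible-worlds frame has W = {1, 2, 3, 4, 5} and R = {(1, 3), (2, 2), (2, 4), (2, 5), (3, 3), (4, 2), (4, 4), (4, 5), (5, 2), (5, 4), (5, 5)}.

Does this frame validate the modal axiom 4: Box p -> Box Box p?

Axiom 4 corresponds to the accessibility relation being transitive.
Transitive: yes — every two-step R-path is closed by a direct edge.

Yes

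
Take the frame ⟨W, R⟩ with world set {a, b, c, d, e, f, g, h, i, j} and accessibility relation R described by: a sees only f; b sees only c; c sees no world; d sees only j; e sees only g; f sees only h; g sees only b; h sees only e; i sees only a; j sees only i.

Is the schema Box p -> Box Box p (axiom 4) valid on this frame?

Axiom 4 corresponds to the accessibility relation being transitive.
Transitive: no — a R f and f R h, but not a R h.

No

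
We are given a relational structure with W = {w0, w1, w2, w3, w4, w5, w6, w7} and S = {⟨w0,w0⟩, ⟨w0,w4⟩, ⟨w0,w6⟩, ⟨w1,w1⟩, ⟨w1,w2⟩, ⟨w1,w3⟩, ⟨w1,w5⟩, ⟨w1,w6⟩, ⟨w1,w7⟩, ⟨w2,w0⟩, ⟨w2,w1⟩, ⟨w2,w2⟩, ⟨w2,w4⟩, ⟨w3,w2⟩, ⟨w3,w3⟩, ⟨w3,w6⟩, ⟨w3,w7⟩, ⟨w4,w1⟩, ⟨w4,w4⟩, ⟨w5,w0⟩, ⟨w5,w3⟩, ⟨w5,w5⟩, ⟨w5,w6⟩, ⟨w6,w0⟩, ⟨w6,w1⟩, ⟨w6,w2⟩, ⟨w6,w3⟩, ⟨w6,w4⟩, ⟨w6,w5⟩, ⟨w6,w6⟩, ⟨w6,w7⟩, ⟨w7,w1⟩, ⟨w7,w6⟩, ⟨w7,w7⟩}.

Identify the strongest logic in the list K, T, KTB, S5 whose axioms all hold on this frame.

T

Reflexive (axiom T): yes — every world is S-related to itself.
Symmetric (axiom B): no — w0 S w4 but not w4 S w0.
Euclidean (axiom 5): no — w0 S w4 and w0 S w6, but not w4 S w6.
So F validates K, T; KTB would additionally require S to be symmetric. The strongest is T.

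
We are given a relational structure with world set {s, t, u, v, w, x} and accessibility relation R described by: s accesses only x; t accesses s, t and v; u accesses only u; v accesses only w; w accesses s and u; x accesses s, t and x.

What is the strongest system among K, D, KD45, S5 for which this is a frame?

Serial (axiom D): yes — every world has a successor (e.g. s R x).
Euclidean (axiom 5): no — t R s and t R v, but not s R v.
Transitive (axiom 4): no — s R x and x R t, but not s R t.
Reflexive (axiom T): no — s is not related to itself.
So F validates K, D; KD45 would additionally require R to be Euclidean and transitive. The strongest is D.

D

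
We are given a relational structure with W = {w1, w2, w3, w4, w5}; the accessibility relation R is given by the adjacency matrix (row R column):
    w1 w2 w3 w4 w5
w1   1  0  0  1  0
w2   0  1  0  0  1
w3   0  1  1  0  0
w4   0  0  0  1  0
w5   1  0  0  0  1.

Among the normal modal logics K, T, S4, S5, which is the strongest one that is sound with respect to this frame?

Reflexive (axiom T): yes — every world is R-related to itself.
Transitive (axiom 4): no — w2 R w5 and w5 R w1, but not w2 R w1.
Euclidean (axiom 5): no — w1 R w4 and w1 R w1, but not w4 R w1.
So F validates K, T; S4 would additionally require R to be transitive. The strongest is T.

T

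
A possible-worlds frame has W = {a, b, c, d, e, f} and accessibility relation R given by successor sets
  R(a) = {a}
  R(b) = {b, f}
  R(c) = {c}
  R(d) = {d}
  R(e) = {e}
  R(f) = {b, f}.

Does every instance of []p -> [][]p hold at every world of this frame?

The schema 4 characterises exactly the transitive frames.
Transitive: yes — every two-step R-path is closed by a direct edge.

Yes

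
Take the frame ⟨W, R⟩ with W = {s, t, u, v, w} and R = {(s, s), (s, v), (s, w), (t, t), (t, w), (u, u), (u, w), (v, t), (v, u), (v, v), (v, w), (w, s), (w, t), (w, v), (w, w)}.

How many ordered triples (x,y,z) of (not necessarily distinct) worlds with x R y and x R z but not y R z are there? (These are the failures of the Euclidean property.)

Enumerating: (s,v,s), (u,w,u), (v,t,u), (v,t,v), (v,u,t), (v,u,v), (v,w,u), (w,s,t), (w,t,s), (w,t,v), (w,v,s).

11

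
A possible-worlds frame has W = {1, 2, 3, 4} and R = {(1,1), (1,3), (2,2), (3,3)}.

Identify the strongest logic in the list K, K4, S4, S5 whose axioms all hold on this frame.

Transitive (axiom 4): yes — every two-step R-path is closed by a direct edge.
Reflexive (axiom T): no — 4 is not related to itself.
Euclidean (axiom 5): no — 1 R 3 and 1 R 1, but not 3 R 1.
So F validates K, K4; S4 would additionally require R to be reflexive. The strongest is K4.

K4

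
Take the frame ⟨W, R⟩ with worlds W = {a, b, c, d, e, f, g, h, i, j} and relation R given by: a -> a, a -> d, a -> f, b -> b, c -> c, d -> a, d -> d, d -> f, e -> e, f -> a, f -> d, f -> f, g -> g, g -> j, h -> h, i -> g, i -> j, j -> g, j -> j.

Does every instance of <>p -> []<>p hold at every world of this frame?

Axiom 5 corresponds to the accessibility relation being Euclidean.
Euclidean: yes — any two successors of a common world are R-related.

Yes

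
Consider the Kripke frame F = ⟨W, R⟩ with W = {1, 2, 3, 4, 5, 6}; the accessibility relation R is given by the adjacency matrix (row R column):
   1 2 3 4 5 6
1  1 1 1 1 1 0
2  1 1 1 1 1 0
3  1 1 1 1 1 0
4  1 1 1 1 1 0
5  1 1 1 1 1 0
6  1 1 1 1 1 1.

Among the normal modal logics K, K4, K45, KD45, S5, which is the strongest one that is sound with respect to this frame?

Transitive (axiom 4): yes — every two-step R-path is closed by a direct edge.
Euclidean (axiom 5): no — 6 R 1 and 6 R 6, but not 1 R 6.
Serial (axiom D): yes — every world has a successor (e.g. 1 R 1).
Reflexive (axiom T): yes — every world is R-related to itself.
So F validates K, K4; K45 would additionally require R to be Euclidean. The strongest is K4.

K4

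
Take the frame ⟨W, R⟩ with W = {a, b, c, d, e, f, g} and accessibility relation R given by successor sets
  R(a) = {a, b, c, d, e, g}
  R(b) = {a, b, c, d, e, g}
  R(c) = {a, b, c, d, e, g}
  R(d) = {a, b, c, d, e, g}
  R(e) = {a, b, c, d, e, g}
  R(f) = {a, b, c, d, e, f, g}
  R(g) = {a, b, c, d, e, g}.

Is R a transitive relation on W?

Transitive: yes — every two-step R-path is closed by a direct edge.

Yes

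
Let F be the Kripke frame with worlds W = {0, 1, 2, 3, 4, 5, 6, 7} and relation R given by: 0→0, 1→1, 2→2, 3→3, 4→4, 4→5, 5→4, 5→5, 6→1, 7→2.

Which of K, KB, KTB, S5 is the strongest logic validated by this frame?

K

Symmetric (axiom B): no — 6 R 1 but not 1 R 6.
Reflexive (axiom T): no — 6 is not related to itself.
Euclidean (axiom 5): yes — any two successors of a common world are R-related.
So F validates K; KB would additionally require R to be symmetric. The strongest is K.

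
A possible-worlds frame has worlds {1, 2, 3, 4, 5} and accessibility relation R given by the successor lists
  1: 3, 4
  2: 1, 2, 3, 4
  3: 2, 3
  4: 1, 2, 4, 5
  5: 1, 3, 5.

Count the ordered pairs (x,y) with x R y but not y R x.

5

Enumerating: (1,3), (2,1), (4,5), (5,1), (5,3).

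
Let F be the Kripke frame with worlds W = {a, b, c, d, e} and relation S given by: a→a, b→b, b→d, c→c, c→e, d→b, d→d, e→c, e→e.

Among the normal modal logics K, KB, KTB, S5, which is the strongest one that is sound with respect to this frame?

Symmetric (axiom B): yes — every pair in S has its reverse in S.
Reflexive (axiom T): yes — every world is S-related to itself.
Euclidean (axiom 5): yes — any two successors of a common world are S-related.
So F validates K, KB, KTB, S5. The strongest is S5.

S5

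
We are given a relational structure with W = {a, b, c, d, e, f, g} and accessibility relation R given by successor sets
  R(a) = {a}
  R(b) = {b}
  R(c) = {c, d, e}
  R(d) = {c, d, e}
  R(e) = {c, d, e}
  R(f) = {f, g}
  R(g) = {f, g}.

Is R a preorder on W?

Reflexive: yes — every world is R-related to itself.
Transitive: yes — every two-step R-path is closed by a direct edge.
So R is a preorder.

Yes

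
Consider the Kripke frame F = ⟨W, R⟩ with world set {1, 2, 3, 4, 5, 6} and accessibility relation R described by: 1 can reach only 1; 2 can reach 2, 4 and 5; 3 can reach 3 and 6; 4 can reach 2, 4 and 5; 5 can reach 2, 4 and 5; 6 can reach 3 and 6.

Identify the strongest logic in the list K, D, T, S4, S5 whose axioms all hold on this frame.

S5

Serial (axiom D): yes — every world has a successor (e.g. 1 R 1).
Reflexive (axiom T): yes — every world is R-related to itself.
Transitive (axiom 4): yes — every two-step R-path is closed by a direct edge.
Euclidean (axiom 5): yes — any two successors of a common world are R-related.
So F validates K, D, T, S4, S5. The strongest is S5.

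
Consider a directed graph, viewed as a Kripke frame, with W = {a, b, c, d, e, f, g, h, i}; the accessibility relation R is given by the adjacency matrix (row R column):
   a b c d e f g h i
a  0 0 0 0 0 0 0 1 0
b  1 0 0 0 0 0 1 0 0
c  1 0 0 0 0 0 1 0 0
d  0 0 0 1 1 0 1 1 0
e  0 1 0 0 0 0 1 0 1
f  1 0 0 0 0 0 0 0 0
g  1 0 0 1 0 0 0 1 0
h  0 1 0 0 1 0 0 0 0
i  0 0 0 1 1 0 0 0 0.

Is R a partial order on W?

No

Reflexive: no — a is not related to itself.
Transitive: no — a R h and h R b, but not a R b.
Antisymmetric: no — d R g and g R d with d ≠ g.
So R is not a partial order.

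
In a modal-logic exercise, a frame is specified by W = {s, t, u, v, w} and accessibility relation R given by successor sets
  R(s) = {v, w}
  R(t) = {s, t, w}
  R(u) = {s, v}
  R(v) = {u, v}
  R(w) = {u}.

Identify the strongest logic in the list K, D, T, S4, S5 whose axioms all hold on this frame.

D

Serial (axiom D): yes — every world has a successor (e.g. s R v).
Reflexive (axiom T): no — s is not related to itself.
Transitive (axiom 4): no — s R v and v R u, but not s R u.
Euclidean (axiom 5): no — s R v and s R w, but not v R w.
So F validates K, D; T would additionally require R to be reflexive. The strongest is D.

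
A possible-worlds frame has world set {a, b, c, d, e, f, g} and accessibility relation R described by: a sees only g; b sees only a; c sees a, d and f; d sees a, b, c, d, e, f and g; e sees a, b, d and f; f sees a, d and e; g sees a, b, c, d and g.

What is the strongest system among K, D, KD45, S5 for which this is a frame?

D

Serial (axiom D): yes — every world has a successor (e.g. a R g).
Euclidean (axiom 5): no — c R a and c R d, but not a R d.
Transitive (axiom 4): no — a R g and g R b, but not a R b.
Reflexive (axiom T): no — a is not related to itself.
So F validates K, D; KD45 would additionally require R to be Euclidean and transitive. The strongest is D.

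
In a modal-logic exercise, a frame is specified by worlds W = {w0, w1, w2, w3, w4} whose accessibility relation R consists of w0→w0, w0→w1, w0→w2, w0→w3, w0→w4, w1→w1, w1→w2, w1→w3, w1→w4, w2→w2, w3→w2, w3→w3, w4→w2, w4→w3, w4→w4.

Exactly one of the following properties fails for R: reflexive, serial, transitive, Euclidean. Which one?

Euclidean

Reflexive: yes — every world is R-related to itself.
Serial: yes — every world has a successor (e.g. w0 R w0).
Transitive: yes — every two-step R-path is closed by a direct edge.
Euclidean: no — w0 R w2 and w0 R w1, but not w2 R w1.
Only Euclidean fails.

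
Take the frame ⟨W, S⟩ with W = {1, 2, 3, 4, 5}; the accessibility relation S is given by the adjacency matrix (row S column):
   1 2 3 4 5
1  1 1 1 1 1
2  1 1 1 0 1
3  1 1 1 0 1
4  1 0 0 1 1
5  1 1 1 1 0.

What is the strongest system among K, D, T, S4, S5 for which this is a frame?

Serial (axiom D): yes — every world has a successor (e.g. 1 S 1).
Reflexive (axiom T): no — 5 is not related to itself.
Transitive (axiom 4): no — 2 S 1 and 1 S 4, but not 2 S 4.
Euclidean (axiom 5): no — 1 S 2 and 1 S 4, but not 2 S 4.
So F validates K, D; T would additionally require S to be reflexive. The strongest is D.

D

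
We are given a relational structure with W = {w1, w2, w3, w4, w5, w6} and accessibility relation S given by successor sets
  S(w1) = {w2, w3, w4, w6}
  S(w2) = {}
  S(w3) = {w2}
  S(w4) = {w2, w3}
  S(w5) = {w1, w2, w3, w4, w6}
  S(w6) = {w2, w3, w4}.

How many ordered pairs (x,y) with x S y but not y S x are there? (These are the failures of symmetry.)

15

Enumerating: (w1,w2), (w1,w3), (w1,w4), (w1,w6), (w3,w2), (w4,w2), (w4,w3), (w5,w1), (w5,w2), (w5,w3), (w5,w4), (w5,w6), (w6,w2), (w6,w3), (w6,w4).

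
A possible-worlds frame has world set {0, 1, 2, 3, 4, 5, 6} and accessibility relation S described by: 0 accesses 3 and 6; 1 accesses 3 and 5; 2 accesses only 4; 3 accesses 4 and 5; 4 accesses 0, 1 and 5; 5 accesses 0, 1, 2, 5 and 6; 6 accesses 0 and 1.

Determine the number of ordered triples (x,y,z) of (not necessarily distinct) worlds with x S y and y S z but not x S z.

Enumerating: (0,3,4), (0,3,5), (0,6,0), (0,6,1), (1,3,4), (1,5,0), (1,5,1), (1,5,2), (1,5,6), (2,4,0), (2,4,1), (2,4,5), … and 18 more.
Total: 30.

30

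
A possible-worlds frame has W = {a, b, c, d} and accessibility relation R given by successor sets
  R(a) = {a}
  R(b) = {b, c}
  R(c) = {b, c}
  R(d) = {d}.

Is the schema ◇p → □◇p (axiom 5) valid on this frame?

Yes

The schema 5 characterises exactly the Euclidean frames.
Euclidean: yes — any two successors of a common world are R-related.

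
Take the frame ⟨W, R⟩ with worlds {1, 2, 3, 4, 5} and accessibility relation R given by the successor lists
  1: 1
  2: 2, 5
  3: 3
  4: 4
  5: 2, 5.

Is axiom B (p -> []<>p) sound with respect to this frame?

The schema B characterises exactly the symmetric frames.
Symmetric: yes — every pair in R has its reverse in R.

Yes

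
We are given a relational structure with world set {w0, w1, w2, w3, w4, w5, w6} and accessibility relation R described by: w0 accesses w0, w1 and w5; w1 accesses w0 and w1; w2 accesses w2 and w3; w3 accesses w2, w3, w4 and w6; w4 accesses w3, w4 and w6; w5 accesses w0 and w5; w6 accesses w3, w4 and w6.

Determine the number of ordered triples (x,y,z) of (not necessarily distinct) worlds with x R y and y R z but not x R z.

6

Enumerating: (w1,w0,w5), (w2,w3,w4), (w2,w3,w6), (w4,w3,w2), (w5,w0,w1), (w6,w3,w2).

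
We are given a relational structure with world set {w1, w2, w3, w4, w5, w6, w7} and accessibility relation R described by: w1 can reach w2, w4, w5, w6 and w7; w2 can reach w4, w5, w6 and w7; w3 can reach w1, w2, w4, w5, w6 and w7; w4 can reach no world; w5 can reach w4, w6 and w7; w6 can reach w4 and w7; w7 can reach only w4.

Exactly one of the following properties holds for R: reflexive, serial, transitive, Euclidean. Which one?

Reflexive: no — w1 is not related to itself.
Serial: no — w4 has no R-successor.
Transitive: yes — every two-step R-path is closed by a direct edge.
Euclidean: no — w1 R w4 and w1 R w2, but not w4 R w2.
Only transitive holds.

transitive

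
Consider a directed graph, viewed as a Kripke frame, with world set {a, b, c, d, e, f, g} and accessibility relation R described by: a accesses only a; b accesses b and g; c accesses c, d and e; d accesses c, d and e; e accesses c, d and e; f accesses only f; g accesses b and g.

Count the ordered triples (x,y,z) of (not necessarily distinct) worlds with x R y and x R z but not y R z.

0

R is Euclidean; there are no such tuples.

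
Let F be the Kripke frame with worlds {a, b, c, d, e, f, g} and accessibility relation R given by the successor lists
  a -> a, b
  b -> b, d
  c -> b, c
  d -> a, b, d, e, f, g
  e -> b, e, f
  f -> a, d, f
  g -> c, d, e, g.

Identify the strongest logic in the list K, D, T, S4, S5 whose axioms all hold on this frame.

T

Serial (axiom D): yes — every world has a successor (e.g. a R a).
Reflexive (axiom T): yes — every world is R-related to itself.
Transitive (axiom 4): no — a R b and b R d, but not a R d.
Euclidean (axiom 5): no — d R a and d R e, but not a R e.
So F validates K, D, T; S4 would additionally require R to be transitive. The strongest is T.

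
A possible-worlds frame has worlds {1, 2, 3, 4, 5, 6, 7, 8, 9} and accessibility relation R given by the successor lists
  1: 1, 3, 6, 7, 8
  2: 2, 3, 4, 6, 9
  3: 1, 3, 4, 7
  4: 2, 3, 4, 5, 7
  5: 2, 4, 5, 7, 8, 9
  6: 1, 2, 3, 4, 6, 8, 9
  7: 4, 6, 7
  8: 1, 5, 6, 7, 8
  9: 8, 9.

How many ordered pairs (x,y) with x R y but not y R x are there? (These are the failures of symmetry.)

Enumerating: (1,7), (2,3), (2,9), (3,7), (5,2), (5,7), (5,9), (6,3), (6,4), (6,9), (7,6), (8,7), (9,8).

13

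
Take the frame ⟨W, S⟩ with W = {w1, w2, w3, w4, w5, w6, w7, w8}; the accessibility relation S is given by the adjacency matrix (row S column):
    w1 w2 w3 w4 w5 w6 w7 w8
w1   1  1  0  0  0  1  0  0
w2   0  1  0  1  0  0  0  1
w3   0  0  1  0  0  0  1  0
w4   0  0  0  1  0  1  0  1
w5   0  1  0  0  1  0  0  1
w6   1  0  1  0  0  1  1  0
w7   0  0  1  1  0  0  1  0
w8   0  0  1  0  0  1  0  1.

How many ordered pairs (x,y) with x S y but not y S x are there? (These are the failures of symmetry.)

Enumerating: (w1,w2), (w2,w4), (w2,w8), (w4,w6), (w4,w8), (w5,w2), (w5,w8), (w6,w3), (w6,w7), (w7,w4), (w8,w3), (w8,w6).

12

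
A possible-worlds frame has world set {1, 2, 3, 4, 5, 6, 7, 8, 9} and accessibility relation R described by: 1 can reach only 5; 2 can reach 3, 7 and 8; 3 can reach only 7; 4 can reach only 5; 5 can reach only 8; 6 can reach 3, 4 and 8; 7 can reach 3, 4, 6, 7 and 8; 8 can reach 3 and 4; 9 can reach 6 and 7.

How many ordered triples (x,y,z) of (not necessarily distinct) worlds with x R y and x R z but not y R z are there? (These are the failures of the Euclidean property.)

Enumerating: (1,5,5), (2,3,3), (2,3,8), (2,8,7), (2,8,8), (4,5,5), (5,8,8), (6,3,3), (6,3,4), (6,3,8), (6,4,3), (6,4,4), … and 22 more.
Total: 34.

34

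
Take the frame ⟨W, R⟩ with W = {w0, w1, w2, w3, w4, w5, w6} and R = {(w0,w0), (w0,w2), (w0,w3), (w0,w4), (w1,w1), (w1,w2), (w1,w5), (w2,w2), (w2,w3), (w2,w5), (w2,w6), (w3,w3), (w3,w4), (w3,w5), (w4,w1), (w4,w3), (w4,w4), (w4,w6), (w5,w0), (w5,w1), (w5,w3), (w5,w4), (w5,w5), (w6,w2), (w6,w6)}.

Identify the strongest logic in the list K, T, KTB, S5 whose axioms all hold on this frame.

Reflexive (axiom T): yes — every world is R-related to itself.
Symmetric (axiom B): no — w0 R w2 but not w2 R w0.
Euclidean (axiom 5): no — w0 R w2 and w0 R w4, but not w2 R w4.
So F validates K, T; KTB would additionally require R to be symmetric. The strongest is T.

T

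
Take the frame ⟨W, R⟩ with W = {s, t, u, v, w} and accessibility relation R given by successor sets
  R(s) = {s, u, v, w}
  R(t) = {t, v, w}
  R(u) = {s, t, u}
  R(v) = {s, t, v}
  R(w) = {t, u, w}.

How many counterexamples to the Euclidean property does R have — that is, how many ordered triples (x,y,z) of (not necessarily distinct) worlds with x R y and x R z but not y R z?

Enumerating: (s,u,v), (s,u,w), (s,v,u), (s,v,w), (s,w,s), (s,w,v), (t,v,w), (t,w,v), (u,s,t), (u,t,s), (u,t,u), (v,s,t), (v,t,s), (w,t,u), (w,u,w).

15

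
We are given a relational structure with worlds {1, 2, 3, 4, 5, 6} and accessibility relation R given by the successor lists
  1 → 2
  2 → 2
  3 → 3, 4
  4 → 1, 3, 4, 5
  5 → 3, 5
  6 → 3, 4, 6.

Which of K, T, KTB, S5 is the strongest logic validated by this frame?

K

Reflexive (axiom T): no — 1 is not related to itself.
Symmetric (axiom B): no — 1 R 2 but not 2 R 1.
Euclidean (axiom 5): no — 4 R 1 and 4 R 3, but not 1 R 3.
So F validates K; T would additionally require R to be reflexive. The strongest is K.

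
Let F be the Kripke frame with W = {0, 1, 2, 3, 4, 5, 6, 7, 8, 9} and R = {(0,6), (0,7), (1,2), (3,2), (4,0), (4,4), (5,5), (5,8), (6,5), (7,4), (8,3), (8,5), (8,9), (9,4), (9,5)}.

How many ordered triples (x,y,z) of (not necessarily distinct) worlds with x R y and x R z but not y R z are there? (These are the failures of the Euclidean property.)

Enumerating: (0,6,6), (0,6,7), (0,7,6), (0,7,7), (1,2,2), (3,2,2), (4,0,0), (4,0,4), (5,8,8), (8,3,3), (8,3,5), (8,3,9), (8,5,3), (8,5,9), (8,9,3), (8,9,9), (9,4,5), (9,5,4).

18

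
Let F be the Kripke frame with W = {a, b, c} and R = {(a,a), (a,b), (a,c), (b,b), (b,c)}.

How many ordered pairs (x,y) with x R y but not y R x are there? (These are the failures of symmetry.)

Enumerating: (a,b), (a,c), (b,c).

3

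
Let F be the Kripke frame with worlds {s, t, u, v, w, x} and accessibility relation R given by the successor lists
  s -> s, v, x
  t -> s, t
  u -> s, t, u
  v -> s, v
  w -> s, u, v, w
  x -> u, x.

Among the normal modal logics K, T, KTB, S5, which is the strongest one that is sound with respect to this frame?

T

Reflexive (axiom T): yes — every world is R-related to itself.
Symmetric (axiom B): no — s R x but not x R s.
Euclidean (axiom 5): no — s R v and s R x, but not v R x.
So F validates K, T; KTB would additionally require R to be symmetric. The strongest is T.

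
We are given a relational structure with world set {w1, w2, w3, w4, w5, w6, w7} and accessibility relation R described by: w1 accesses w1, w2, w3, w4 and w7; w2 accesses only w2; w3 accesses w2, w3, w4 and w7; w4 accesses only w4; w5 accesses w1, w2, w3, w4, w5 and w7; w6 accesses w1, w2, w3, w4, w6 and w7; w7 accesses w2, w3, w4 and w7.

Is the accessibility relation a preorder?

Reflexive: yes — every world is R-related to itself.
Transitive: yes — every two-step R-path is closed by a direct edge.
So R is a preorder.

Yes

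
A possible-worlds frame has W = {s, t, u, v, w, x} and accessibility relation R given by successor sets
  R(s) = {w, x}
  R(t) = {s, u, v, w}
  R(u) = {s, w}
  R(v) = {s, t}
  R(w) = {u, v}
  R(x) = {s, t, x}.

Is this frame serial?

Serial: yes — every world has a successor (e.g. s R w).

Yes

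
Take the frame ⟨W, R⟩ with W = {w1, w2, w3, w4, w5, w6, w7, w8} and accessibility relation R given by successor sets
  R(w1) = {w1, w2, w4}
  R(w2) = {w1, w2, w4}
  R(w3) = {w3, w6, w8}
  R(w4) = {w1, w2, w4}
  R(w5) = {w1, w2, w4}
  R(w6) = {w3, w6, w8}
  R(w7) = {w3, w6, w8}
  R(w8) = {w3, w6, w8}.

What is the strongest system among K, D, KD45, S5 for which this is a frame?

Serial (axiom D): yes — every world has a successor (e.g. w1 R w1).
Euclidean (axiom 5): yes — any two successors of a common world are R-related.
Transitive (axiom 4): yes — every two-step R-path is closed by a direct edge.
Reflexive (axiom T): no — w5 is not related to itself.
So F validates K, D, KD45; S5 would additionally require R to be reflexive. The strongest is KD45.

KD45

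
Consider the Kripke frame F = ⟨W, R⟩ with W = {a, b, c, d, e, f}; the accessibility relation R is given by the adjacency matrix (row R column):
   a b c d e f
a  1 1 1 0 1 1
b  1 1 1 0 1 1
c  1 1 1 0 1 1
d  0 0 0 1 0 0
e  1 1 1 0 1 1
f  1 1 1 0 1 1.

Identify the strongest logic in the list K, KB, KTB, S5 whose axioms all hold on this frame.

Symmetric (axiom B): yes — every pair in R has its reverse in R.
Reflexive (axiom T): yes — every world is R-related to itself.
Euclidean (axiom 5): yes — any two successors of a common world are R-related.
So F validates K, KB, KTB, S5. The strongest is S5.

S5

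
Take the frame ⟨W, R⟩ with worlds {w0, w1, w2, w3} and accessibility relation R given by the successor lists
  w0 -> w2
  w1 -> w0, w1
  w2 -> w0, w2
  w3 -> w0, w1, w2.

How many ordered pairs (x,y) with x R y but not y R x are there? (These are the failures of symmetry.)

4

Enumerating: (w1,w0), (w3,w0), (w3,w1), (w3,w2).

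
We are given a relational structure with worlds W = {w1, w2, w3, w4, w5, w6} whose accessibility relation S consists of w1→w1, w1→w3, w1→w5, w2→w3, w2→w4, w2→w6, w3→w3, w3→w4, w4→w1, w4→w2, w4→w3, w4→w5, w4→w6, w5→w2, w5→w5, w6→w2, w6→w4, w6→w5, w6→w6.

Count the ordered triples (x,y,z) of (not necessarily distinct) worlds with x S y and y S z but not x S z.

Enumerating: (w1,w3,w4), (w1,w5,w2), (w2,w4,w1), (w2,w4,w2), (w2,w4,w5), (w2,w6,w2), (w2,w6,w5), (w3,w4,w1), (w3,w4,w2), (w3,w4,w5), (w3,w4,w6), (w4,w2,w4), … and 8 more.
Total: 20.

20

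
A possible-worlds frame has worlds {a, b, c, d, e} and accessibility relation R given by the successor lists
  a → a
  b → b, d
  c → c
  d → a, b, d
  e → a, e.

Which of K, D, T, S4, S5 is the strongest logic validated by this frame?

Serial (axiom D): yes — every world has a successor (e.g. a R a).
Reflexive (axiom T): yes — every world is R-related to itself.
Transitive (axiom 4): no — b R d and d R a, but not b R a.
Euclidean (axiom 5): no — d R a and d R b, but not a R b.
So F validates K, D, T; S4 would additionally require R to be transitive. The strongest is T.

T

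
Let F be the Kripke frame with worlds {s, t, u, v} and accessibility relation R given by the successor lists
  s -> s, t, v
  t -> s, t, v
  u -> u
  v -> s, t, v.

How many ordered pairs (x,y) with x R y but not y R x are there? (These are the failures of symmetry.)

0

R is symmetric; there are no such tuples.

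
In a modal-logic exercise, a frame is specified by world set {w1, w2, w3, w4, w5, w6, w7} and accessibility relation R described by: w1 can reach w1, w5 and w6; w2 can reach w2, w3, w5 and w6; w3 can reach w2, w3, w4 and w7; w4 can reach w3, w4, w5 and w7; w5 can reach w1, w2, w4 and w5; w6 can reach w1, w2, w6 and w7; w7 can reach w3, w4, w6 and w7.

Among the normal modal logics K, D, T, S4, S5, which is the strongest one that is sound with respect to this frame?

T

Serial (axiom D): yes — every world has a successor (e.g. w1 R w1).
Reflexive (axiom T): yes — every world is R-related to itself.
Transitive (axiom 4): no — w1 R w5 and w5 R w2, but not w1 R w2.
Euclidean (axiom 5): no — w1 R w5 and w1 R w6, but not w5 R w6.
So F validates K, D, T; S4 would additionally require R to be transitive. The strongest is T.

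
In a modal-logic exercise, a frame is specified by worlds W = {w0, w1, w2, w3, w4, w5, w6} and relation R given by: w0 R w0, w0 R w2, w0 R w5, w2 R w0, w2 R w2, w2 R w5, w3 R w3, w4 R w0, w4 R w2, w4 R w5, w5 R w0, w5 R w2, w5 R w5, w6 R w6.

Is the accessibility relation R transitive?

Transitive: yes — every two-step R-path is closed by a direct edge.

Yes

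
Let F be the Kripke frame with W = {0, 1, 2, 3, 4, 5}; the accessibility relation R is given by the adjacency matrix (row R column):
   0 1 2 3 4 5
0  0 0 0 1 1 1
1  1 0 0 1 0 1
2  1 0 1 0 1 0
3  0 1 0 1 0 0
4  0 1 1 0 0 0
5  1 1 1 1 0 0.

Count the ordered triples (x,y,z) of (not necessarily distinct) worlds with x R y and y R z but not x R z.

Enumerating: (0,3,1), (0,4,1), (0,4,2), (0,5,0), (0,5,1), (0,5,2), (1,0,4), (1,3,1), (1,5,1), (1,5,2), (2,0,3), (2,0,5), … and 12 more.
Total: 24.

24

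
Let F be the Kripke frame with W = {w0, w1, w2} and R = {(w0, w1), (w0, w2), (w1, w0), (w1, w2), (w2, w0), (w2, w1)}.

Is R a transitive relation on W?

No

Transitive: no — w0 R w1 and w1 R w0, but not w0 R w0.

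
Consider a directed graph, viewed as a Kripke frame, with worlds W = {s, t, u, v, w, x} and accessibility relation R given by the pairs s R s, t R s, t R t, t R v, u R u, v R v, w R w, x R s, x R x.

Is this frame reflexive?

Reflexive: yes — every world is R-related to itself.

Yes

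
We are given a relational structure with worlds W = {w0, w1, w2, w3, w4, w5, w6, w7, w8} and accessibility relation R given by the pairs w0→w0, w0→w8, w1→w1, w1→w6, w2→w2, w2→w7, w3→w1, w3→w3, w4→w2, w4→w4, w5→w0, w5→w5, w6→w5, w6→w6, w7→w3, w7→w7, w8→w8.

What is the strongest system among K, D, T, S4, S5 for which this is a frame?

Serial (axiom D): yes — every world has a successor (e.g. w0 R w0).
Reflexive (axiom T): yes — every world is R-related to itself.
Transitive (axiom 4): no — w1 R w6 and w6 R w5, but not w1 R w5.
Euclidean (axiom 5): no — w0 R w8 and w0 R w0, but not w8 R w0.
So F validates K, D, T; S4 would additionally require R to be transitive. The strongest is T.

T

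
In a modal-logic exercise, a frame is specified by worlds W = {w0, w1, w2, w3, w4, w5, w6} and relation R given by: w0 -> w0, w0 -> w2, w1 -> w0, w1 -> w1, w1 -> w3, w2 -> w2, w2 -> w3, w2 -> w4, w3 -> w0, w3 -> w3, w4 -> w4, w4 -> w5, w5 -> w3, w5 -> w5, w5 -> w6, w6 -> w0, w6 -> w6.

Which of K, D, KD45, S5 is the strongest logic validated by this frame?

Serial (axiom D): yes — every world has a successor (e.g. w0 R w0).
Euclidean (axiom 5): no — w1 R w0 and w1 R w3, but not w0 R w3.
Transitive (axiom 4): no — w0 R w2 and w2 R w3, but not w0 R w3.
Reflexive (axiom T): yes — every world is R-related to itself.
So F validates K, D; KD45 would additionally require R to be Euclidean and transitive. The strongest is D.

D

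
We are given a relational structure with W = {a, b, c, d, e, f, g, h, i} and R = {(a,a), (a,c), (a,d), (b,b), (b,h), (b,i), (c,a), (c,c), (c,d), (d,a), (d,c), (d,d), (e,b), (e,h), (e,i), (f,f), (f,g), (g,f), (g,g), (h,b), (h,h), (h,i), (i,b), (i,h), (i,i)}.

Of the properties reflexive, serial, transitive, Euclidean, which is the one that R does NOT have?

Reflexive: no — e is not related to itself.
Serial: yes — every world has a successor (e.g. a R a).
Transitive: yes — every two-step R-path is closed by a direct edge.
Euclidean: yes — any two successors of a common world are R-related.
Only reflexive fails.

reflexive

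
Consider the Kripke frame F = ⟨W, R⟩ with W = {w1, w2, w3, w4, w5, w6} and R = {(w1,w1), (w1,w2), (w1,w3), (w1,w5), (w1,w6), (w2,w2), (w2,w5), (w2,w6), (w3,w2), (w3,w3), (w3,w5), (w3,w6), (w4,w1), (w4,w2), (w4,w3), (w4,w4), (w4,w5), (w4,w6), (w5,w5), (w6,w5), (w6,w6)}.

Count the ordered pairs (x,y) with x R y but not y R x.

Enumerating: (w1,w2), (w1,w3), (w1,w5), (w1,w6), (w2,w5), (w2,w6), (w3,w2), (w3,w5), (w3,w6), (w4,w1), (w4,w2), (w4,w3), (w4,w5), (w4,w6), (w6,w5).

15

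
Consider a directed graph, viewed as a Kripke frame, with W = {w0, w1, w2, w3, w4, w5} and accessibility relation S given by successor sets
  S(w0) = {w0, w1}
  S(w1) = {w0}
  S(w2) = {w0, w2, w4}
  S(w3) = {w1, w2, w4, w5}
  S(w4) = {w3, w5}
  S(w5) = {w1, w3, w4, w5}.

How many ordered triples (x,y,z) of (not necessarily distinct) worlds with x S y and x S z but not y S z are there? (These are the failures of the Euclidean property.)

24

Enumerating: (w0,w1,w1), (w2,w0,w2), (w2,w0,w4), (w2,w4,w0), (w2,w4,w2), (w2,w4,w4), (w3,w1,w1), (w3,w1,w2), (w3,w1,w4), (w3,w1,w5), (w3,w2,w1), (w3,w2,w5), … and 12 more.
Total: 24.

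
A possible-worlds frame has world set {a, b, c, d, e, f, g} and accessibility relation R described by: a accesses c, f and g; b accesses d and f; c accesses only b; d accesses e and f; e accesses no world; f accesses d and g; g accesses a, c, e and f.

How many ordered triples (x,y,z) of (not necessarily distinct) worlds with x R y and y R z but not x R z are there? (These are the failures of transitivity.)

20

Enumerating: (a,c,b), (a,f,d), (a,g,a), (a,g,e), (b,d,e), (b,f,g), (c,b,d), (c,b,f), (d,f,d), (d,f,g), (f,d,e), (f,d,f), … and 8 more.
Total: 20.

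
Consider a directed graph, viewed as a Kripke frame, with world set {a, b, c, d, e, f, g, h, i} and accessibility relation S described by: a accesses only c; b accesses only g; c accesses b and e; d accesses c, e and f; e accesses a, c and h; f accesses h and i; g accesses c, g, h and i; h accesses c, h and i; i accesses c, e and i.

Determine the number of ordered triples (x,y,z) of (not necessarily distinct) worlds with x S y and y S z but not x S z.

Enumerating: (a,c,b), (a,c,e), (b,g,c), (b,g,h), (b,g,i), (c,b,g), (c,e,a), (c,e,c), (c,e,h), (d,c,b), (d,e,a), (d,e,h), … and 17 more.
Total: 29.

29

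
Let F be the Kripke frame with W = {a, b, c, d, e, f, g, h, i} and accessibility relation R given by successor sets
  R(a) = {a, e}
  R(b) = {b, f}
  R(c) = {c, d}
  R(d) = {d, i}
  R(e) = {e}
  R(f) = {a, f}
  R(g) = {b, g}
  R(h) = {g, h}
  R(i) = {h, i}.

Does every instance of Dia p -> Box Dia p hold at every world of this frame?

Axiom 5 corresponds to the accessibility relation being Euclidean.
Euclidean: no — a R e and a R a, but not e R a.

No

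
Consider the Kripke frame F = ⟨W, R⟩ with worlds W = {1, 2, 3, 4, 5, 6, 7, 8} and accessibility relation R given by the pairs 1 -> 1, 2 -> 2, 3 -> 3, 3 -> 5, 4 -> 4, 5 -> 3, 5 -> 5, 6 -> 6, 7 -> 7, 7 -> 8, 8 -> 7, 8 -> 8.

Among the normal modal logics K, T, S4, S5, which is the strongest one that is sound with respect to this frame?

Reflexive (axiom T): yes — every world is R-related to itself.
Transitive (axiom 4): yes — every two-step R-path is closed by a direct edge.
Euclidean (axiom 5): yes — any two successors of a common world are R-related.
So F validates K, T, S4, S5. The strongest is S5.

S5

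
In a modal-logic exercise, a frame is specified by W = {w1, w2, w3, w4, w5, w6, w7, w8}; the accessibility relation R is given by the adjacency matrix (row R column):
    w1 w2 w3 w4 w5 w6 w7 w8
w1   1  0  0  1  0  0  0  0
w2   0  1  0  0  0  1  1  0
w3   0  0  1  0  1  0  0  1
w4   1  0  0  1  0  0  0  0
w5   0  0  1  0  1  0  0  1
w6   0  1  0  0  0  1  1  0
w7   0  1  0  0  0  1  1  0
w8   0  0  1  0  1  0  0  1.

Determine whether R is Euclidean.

Yes

Euclidean: yes — any two successors of a common world are R-related.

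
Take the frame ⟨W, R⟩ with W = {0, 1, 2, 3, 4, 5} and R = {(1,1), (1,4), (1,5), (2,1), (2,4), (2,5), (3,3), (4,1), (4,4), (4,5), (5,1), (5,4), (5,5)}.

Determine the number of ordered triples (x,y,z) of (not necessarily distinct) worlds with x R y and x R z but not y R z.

0

R is Euclidean; there are no such tuples.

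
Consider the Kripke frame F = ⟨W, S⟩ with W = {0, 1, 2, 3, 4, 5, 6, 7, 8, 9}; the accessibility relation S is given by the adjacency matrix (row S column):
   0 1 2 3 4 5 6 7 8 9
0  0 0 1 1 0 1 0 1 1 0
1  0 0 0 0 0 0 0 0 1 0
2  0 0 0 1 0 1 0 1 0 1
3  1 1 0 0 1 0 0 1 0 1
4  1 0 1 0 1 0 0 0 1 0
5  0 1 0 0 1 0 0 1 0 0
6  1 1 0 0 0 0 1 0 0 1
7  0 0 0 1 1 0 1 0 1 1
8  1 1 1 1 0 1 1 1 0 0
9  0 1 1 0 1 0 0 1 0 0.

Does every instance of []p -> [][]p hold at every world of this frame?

No

By correspondence theory, 4 is valid on a frame iff S is transitive.
Transitive: no — 0 S 2 and 2 S 9, but not 0 S 9.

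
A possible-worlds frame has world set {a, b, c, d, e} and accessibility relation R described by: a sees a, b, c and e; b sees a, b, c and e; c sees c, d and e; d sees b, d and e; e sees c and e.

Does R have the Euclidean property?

No

Euclidean: no — a R c and a R b, but not c R b.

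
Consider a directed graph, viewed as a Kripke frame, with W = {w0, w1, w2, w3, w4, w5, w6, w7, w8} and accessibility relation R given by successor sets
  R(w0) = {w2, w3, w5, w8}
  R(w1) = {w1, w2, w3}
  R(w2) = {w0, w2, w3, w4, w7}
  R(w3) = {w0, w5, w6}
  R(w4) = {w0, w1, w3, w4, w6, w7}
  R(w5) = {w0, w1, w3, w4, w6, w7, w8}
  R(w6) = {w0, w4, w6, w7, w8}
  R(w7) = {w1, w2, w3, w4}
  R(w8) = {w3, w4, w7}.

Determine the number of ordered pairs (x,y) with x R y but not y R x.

Enumerating: (w0,w8), (w1,w2), (w1,w3), (w2,w3), (w2,w4), (w3,w6), (w4,w0), (w4,w1), (w4,w3), (w5,w1), (w5,w4), (w5,w6), … and 10 more.
Total: 22.

22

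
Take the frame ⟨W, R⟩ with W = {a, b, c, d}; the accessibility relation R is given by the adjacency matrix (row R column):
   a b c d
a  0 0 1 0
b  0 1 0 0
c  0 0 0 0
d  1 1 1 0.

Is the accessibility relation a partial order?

Reflexive: no — a is not related to itself.
Transitive: yes — every two-step R-path is closed by a direct edge.
Antisymmetric: yes — no distinct pair is related both ways.
So R is not a partial order.

No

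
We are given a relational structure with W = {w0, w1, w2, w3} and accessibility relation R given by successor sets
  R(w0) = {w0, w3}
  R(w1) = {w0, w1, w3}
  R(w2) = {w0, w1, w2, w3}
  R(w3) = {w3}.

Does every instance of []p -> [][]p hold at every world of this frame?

Yes

The schema 4 characterises exactly the transitive frames.
Transitive: yes — every two-step R-path is closed by a direct edge.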